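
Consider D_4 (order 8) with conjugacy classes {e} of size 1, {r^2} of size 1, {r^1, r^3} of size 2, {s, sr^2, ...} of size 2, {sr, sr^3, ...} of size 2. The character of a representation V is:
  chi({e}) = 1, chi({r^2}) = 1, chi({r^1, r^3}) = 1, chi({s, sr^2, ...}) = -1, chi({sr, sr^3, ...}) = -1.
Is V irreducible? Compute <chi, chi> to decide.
Irreducible: <chi, chi> = 1.

Details: <chi, chi> = (1/|G|) sum_C |C| * |chi(C)|^2 = (1/8)[1*|1|^2 + 1*|1|^2 + 2*|1|^2 + 2*|-1|^2 + 2*|-1|^2]
  = (1/8)[(1) + (1) + (2) + (2) + (2)] = 8/8 = 1.
A character is irreducible iff <chi, chi> = 1, so this representation is irreducible.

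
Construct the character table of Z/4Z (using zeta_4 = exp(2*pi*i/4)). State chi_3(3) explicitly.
Character table of Z/4Z (irreps indexed chi_0,...,chi_3 with chi_k(m) = zeta_4^(k*m), zeta_4 = exp(2*pi*i/4)):
  irrep \ class  {0} (size 1)  {1} (size 1)  {2} (size 1)  {3} (size 1)
  chi_0          1             1             1             1           
  chi_1          1             I             -1            -I          
  chi_2          1             -1            1             -1          
  chi_3          1             -I            -1            I           

Spot check: chi_3(3) = zeta_4^(3*3) = zeta_4^9 = I.

Proof sketch: Z/4Z is abelian, so all 4 irreducible complex representations are 1-dimensional. They are given by chi_k(m) = zeta_4^(k*m) for k = 0,...,3. Row orthogonality: sum_m chi_k(m) conj(chi_l(m)) = 4 * [k = l].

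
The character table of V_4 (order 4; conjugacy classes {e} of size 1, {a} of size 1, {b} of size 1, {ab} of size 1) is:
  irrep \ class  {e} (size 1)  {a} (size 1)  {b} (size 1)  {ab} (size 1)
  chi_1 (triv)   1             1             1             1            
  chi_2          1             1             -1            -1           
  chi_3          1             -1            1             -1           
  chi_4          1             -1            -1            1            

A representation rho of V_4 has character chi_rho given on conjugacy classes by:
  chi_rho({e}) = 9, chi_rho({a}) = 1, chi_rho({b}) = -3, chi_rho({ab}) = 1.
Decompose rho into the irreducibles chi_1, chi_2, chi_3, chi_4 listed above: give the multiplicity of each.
Multiplicities: chi_1: 2, chi_2: 3, chi_3: 1, chi_4: 3.

Working: Use <chi_rho, chi> = (1/|G|) sum_C |C| * chi_rho(C) * conj(chi(C)) with |G| = 4 for each irreducible chi in the table:
  <chi_rho, chi_1> = (1/4)[1*(9)*conj(1) + 1*(1)*conj(1) + 1*(-3)*conj(1) + 1*(1)*conj(1)]
      = (1/4)[(9) + (1) + (-3) + (1)] = 8/4 = 2
  <chi_rho, chi_2> = (1/4)[1*(9)*conj(1) + 1*(1)*conj(1) + 1*(-3)*conj(-1) + 1*(1)*conj(-1)]
      = (1/4)[(9) + (1) + (3) + (-1)] = 12/4 = 3
  <chi_rho, chi_3> = (1/4)[1*(9)*conj(1) + 1*(1)*conj(-1) + 1*(-3)*conj(1) + 1*(1)*conj(-1)]
      = (1/4)[(9) + (-1) + (-3) + (-1)] = 4/4 = 1
  <chi_rho, chi_4> = (1/4)[1*(9)*conj(1) + 1*(1)*conj(-1) + 1*(-3)*conj(-1) + 1*(1)*conj(1)]
      = (1/4)[(9) + (-1) + (3) + (1)] = 12/4 = 3
Dimension check: dim(rho) = sum (mult * dim) = 2*1 + 3*1 + 1*1 + 3*1 = 9 = chi_rho(e) = 9.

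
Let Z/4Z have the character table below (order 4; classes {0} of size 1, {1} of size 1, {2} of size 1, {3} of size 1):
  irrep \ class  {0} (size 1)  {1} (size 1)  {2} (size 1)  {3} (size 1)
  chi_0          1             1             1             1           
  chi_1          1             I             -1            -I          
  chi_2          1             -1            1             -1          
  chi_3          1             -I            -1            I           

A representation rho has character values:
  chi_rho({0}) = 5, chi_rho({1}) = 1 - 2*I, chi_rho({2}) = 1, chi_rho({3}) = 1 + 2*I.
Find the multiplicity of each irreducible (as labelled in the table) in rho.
Multiplicities: chi_0: 2, chi_1: 0, chi_2: 1, chi_3: 2.

Argument: Use <chi_rho, chi> = (1/|G|) sum_C |C| * chi_rho(C) * conj(chi(C)) with |G| = 4 for each irreducible chi in the table:
  <chi_rho, chi_0> = (1/4)[1*(5)*conj(1) + 1*(1 - 2*I)*conj(1) + 1*(1)*conj(1) + 1*(1 + 2*I)*conj(1)]
      = (1/4)[(5) + (1 - 2*I) + (1) + (1 + 2*I)] = 8/4 = 2
  <chi_rho, chi_1> = (1/4)[1*(5)*conj(1) + 1*(1 - 2*I)*conj(I) + 1*(1)*conj(-1) + 1*(1 + 2*I)*conj(-I)]
      = (1/4)[(5) + (-2 - I) + (-1) + (-2 + I)] = 0/4 = 0
  <chi_rho, chi_2> = (1/4)[1*(5)*conj(1) + 1*(1 - 2*I)*conj(-1) + 1*(1)*conj(1) + 1*(1 + 2*I)*conj(-1)]
      = (1/4)[(5) + (-1 + 2*I) + (1) + (-1 - 2*I)] = 4/4 = 1
  <chi_rho, chi_3> = (1/4)[1*(5)*conj(1) + 1*(1 - 2*I)*conj(-I) + 1*(1)*conj(-1) + 1*(1 + 2*I)*conj(I)]
      = (1/4)[(5) + (2 + I) + (-1) + (2 - I)] = 8/4 = 2
(Exp terms are combined using exp(i*s)*conj(exp(i*t)) = exp(i*(s-t)), and sums of them are collapsed using the identity that for every m > 1 the m distinct m-th roots of unity sum to 0, e.g. 1 + exp(2*I*pi/3) + exp(-2*I*pi/3) = 0.)
Dimension check: dim(rho) = sum (mult * dim) = 2*1 + 0*1 + 1*1 + 2*1 = 5 = chi_rho(e) = 5.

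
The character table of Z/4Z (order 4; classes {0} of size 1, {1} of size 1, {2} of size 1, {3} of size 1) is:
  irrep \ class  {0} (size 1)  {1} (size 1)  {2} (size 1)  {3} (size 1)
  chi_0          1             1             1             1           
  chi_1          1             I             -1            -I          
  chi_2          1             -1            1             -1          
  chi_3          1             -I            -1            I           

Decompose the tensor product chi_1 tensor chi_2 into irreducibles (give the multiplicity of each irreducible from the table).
chi_1 tensor chi_2 = chi_3 (all other irreducibles have multiplicity 0).

Justification: The character of a tensor product is the pointwise product (chi_1 * chi_2)(C) = chi_1(C) * chi_2(C):
  {0}: (1)*(1), {1}: (I)*(-1), {2}: (-1)*(1), {3}: (-I)*(-1)
so (chi_1 * chi_2) takes values
  {0} -> 1, {1} -> -I, {2} -> -1, {3} -> I.
Now take the inner product of this character with each irreducible chi from the table, <chi_1*chi_2, chi> = (1/4) sum_C |C| (chi_1*chi_2)(C) conj(chi(C)):
  <chi_1*chi_2, chi_0> = (1/4)[1*(1)*conj(1) + 1*(-I)*conj(1) + 1*(-1)*conj(1) + 1*(I)*conj(1)]
      = (1/4)[(1) + (-I) + (-1) + (I)] = 0/4 = 0
  <chi_1*chi_2, chi_1> = (1/4)[1*(1)*conj(1) + 1*(-I)*conj(I) + 1*(-1)*conj(-1) + 1*(I)*conj(-I)]
      = (1/4)[(1) + (-1) + (1) + (-1)] = 0/4 = 0
  <chi_1*chi_2, chi_2> = (1/4)[1*(1)*conj(1) + 1*(-I)*conj(-1) + 1*(-1)*conj(1) + 1*(I)*conj(-1)]
      = (1/4)[(1) + (I) + (-1) + (-I)] = 0/4 = 0
  <chi_1*chi_2, chi_3> = (1/4)[1*(1)*conj(1) + 1*(-I)*conj(-I) + 1*(-1)*conj(-1) + 1*(I)*conj(I)]
      = (1/4)[(1) + (1) + (1) + (1)] = 4/4 = 1
(Exp terms are combined using exp(i*s)*conj(exp(i*t)) = exp(i*(s-t)), and sums of them are collapsed using the identity that for every m > 1 the m distinct m-th roots of unity sum to 0, e.g. 1 + exp(2*I*pi/3) + exp(-2*I*pi/3) = 0.)
Hence the multiplicities are chi_3: 1. Dimension check: dim(chi_1)*dim(chi_2) = 1*1 = 1 and sum (mult * dim) = 1*1 = 1.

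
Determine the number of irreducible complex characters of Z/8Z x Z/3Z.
24

The number of irreducible complex representations of a finite group equals its number of conjugacy classes. Z/8Z x Z/3Z is abelian of order 24, so every element is its own conjugacy class: 24 classes, so Z/8Z x Z/3Z (order 24) has exactly 24 irreducible complex representations.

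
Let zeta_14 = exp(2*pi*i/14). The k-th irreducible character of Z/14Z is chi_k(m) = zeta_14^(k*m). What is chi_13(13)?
chi_13(13) = zeta_14^169 = exp(I*pi/7)

Argument: chi_13(13) = zeta_14^(13*13) = zeta_14^169. Since zeta_14^14 = 1, this equals zeta_14^1 = exp(2*pi*i*1/14) = exp(I*pi/7).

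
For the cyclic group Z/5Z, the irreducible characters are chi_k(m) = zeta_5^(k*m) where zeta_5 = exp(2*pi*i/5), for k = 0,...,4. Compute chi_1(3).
chi_1(3) = zeta_5^3 = exp(-4*I*pi/5)

Justification: chi_1(3) = zeta_5^(1*3) = zeta_5^3. Since zeta_5^5 = 1, this equals zeta_5^3 = exp(2*pi*i*3/5) = exp(-4*I*pi/5).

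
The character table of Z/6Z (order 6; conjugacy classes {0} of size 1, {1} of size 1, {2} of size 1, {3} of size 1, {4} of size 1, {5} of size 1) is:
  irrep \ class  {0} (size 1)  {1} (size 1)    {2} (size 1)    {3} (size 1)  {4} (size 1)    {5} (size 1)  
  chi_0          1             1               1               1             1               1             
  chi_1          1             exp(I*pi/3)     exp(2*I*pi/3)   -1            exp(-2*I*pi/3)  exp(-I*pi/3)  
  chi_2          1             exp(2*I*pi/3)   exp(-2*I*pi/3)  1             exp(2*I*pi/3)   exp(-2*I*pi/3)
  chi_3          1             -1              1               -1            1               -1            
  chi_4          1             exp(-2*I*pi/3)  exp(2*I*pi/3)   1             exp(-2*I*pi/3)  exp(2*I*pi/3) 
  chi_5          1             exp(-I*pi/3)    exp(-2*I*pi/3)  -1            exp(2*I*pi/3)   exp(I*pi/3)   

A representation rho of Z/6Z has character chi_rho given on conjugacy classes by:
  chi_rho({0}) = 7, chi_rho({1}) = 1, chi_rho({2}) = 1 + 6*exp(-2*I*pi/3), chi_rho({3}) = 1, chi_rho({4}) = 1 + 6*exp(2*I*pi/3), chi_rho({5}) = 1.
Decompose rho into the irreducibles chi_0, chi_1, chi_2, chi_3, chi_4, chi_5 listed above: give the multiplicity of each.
Multiplicities: chi_0: 1, chi_1: 0, chi_2: 3, chi_3: 0, chi_4: 0, chi_5: 3.

Use <chi_rho, chi> = (1/|G|) sum_C |C| * chi_rho(C) * conj(chi(C)) with |G| = 6 for each irreducible chi in the table:
  <chi_rho, chi_0> = (1/6)[1*(7)*conj(1) + 1*(1)*conj(1) + 1*(1 + 6*exp(-2*I*pi/3))*conj(1) + 1*(1)*conj(1) + 1*(1 + 6*exp(2*I*pi/3))*conj(1) + 1*(1)*conj(1)]
      = (1/6)[(7) + (1) + (1 + 6*exp(-2*I*pi/3)) + (1) + (1 + 6*exp(2*I*pi/3)) + (1)] = 6/6 = 1
  <chi_rho, chi_1> = (1/6)[1*(7)*conj(1) + 1*(1)*conj(exp(I*pi/3)) + 1*(1 + 6*exp(-2*I*pi/3))*conj(exp(2*I*pi/3)) + 1*(1)*conj(-1) + 1*(1 + 6*exp(2*I*pi/3))*conj(exp(-2*I*pi/3)) + 1*(1)*conj(exp(-I*pi/3))]
      = (1/6)[(7) + (3*exp(-2*I*pi/3) + exp(-I*pi/3) + 3*exp(I*pi/3)) + (exp(-2*I*pi/3) + 6*exp(2*I*pi/3)) + (-1) + (6*exp(-2*I*pi/3) + exp(2*I*pi/3)) + (3*exp(-I*pi/3) + exp(I*pi/3) + 3*exp(2*I*pi/3))] = 0/6 = 0
  <chi_rho, chi_2> = (1/6)[1*(7)*conj(1) + 1*(1)*conj(exp(2*I*pi/3)) + 1*(1 + 6*exp(-2*I*pi/3))*conj(exp(-2*I*pi/3)) + 1*(1)*conj(1) + 1*(1 + 6*exp(2*I*pi/3))*conj(exp(2*I*pi/3)) + 1*(1)*conj(exp(-2*I*pi/3))]
      = (1/6)[(7) + (exp(-2*I*pi/3)) + (6 + exp(2*I*pi/3)) + (1) + (6 + exp(-2*I*pi/3)) + (exp(2*I*pi/3))] = 18/6 = 3
  <chi_rho, chi_3> = (1/6)[1*(7)*conj(1) + 1*(1)*conj(-1) + 1*(1 + 6*exp(-2*I*pi/3))*conj(1) + 1*(1)*conj(-1) + 1*(1 + 6*exp(2*I*pi/3))*conj(1) + 1*(1)*conj(-1)]
      = (1/6)[(7) + (-1) + (1 + 6*exp(-2*I*pi/3)) + (-1) + (1 + 6*exp(2*I*pi/3)) + (-1)] = 0/6 = 0
  <chi_rho, chi_4> = (1/6)[1*(7)*conj(1) + 1*(1)*conj(exp(-2*I*pi/3)) + 1*(1 + 6*exp(-2*I*pi/3))*conj(exp(2*I*pi/3)) + 1*(1)*conj(1) + 1*(1 + 6*exp(2*I*pi/3))*conj(exp(-2*I*pi/3)) + 1*(1)*conj(exp(2*I*pi/3))]
      = (1/6)[(7) + (3*exp(-2*I*pi/3) + exp(2*I*pi/3) + 3*exp(I*pi/3)) + (exp(-2*I*pi/3) + 6*exp(2*I*pi/3)) + (1) + (6*exp(-2*I*pi/3) + exp(2*I*pi/3)) + (3*exp(-I*pi/3) + exp(-2*I*pi/3) + 3*exp(2*I*pi/3))] = 0/6 = 0
  <chi_rho, chi_5> = (1/6)[1*(7)*conj(1) + 1*(1)*conj(exp(-I*pi/3)) + 1*(1 + 6*exp(-2*I*pi/3))*conj(exp(-2*I*pi/3)) + 1*(1)*conj(-1) + 1*(1 + 6*exp(2*I*pi/3))*conj(exp(2*I*pi/3)) + 1*(1)*conj(exp(I*pi/3))]
      = (1/6)[(7) + (exp(I*pi/3)) + (6 + exp(2*I*pi/3)) + (-1) + (6 + exp(-2*I*pi/3)) + (exp(-I*pi/3))] = 18/6 = 3
(Exp terms are combined using exp(i*s)*conj(exp(i*t)) = exp(i*(s-t)), and sums of them are collapsed using the identity that for every m > 1 the m distinct m-th roots of unity sum to 0, e.g. 1 + exp(2*I*pi/3) + exp(-2*I*pi/3) = 0.)
Dimension check: dim(rho) = sum (mult * dim) = 1*1 + 0*1 + 3*1 + 0*1 + 0*1 + 3*1 = 7 = chi_rho(e) = 7.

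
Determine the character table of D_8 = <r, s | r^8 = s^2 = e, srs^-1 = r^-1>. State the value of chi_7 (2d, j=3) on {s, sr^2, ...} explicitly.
Conjugacy classes: {e} of size 1, {r^4} of size 1, {r^1, r^7} of size 2, {r^2, r^6} of size 2, {r^3, r^5} of size 2, {s, sr^2, ...} of size 4, {sr, sr^3, ...} of size 4.
Character table:
  irrep \ class              {e} (size 1)  {r^4} (size 1)  {r^1, r^7} (size 2)  {r^2, r^6} (size 2)  {r^3, r^5} (size 2)  {s, sr^2, ...} (size 4)  {sr, sr^3, ...} (size 4)
  chi_1 (triv)               1             1               1                    1                    1                    1                        1                       
  chi_2 (sign: r->1, s->-1)  1             1               1                    1                    1                    -1                       -1                      
  chi_3 (r->-1, s->1)        1             1               -1                   1                    -1                   1                        -1                      
  chi_4 (r->-1, s->-1)       1             1               -1                   1                    -1                   -1                       1                       
  chi_5 (2d, j=1)            2             -2              sqrt(2)              0                    -sqrt(2)             0                        0                       
  chi_6 (2d, j=2)            2             2               0                    -2                   0                    0                        0                       
  chi_7 (2d, j=3)            2             -2              -sqrt(2)             0                    sqrt(2)              0                        0                       

Spot check: chi_7 (2d, j=3) on {s, sr^2, ...} = 0.

Why: D_8 has order 2*8 = 16 with 7 conjugacy classes, hence 7 irreducibles. Sum of squared dims 1 + 1 + 1 + 1 + 4 + 4 + 4 = 16 = |G|. Linear characters come from the abelianisation; the 2-dimensional irreps have character r^k -> 2*cos(2*pi*j*k/8), reflections -> 0.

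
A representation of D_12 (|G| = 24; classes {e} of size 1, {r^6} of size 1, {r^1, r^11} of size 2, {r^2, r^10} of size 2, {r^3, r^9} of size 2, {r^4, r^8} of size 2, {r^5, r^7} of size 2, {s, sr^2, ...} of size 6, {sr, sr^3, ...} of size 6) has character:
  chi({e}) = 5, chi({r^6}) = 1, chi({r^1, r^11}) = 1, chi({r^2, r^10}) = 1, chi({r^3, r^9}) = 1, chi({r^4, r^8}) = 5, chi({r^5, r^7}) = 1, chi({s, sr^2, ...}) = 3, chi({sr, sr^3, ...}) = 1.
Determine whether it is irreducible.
Not irreducible (reducible): <chi, chi> = 6 > 1.

Derivation: <chi, chi> = (1/|G|) sum_C |C| * |chi(C)|^2 = (1/24)[1*|5|^2 + 1*|1|^2 + 2*|1|^2 + 2*|1|^2 + 2*|1|^2 + 2*|5|^2 + 2*|1|^2 + 6*|3|^2 + 6*|1|^2]
  = (1/24)[(25) + (1) + (2) + (2) + (2) + (50) + (2) + (54) + (6)] = 144/24 = 6.
A character is irreducible iff <chi, chi> = 1, so this representation is reducible.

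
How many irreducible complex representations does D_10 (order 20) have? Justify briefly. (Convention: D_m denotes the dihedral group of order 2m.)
8

Solution. The number of irreducible complex representations of a finite group equals its number of conjugacy classes. D_10 has 8 conjugacy classes (n/2 + 3 for n even), so D_10 (order 20) has exactly 8 irreducible complex representations.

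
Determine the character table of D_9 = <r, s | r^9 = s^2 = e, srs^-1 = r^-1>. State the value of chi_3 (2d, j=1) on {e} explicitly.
Conjugacy classes: {e} of size 1, {r^1, r^8} of size 2, {r^2, r^7} of size 2, {r^3, r^6} of size 2, {r^4, r^5} of size 2, {s, sr, ..., sr^8} of size 9.
Character table:
  irrep \ class              {e} (size 1)  {r^1, r^8} (size 2)  {r^2, r^7} (size 2)  {r^3, r^6} (size 2)  {r^4, r^5} (size 2)  {s, sr, ..., sr^8} (size 9)
  chi_1 (triv)               1             1                    1                    1                    1                    1                          
  chi_2 (sign: r->1, s->-1)  1             1                    1                    1                    1                    -1                         
  chi_3 (2d, j=1)            2             2*cos(2*pi/9)        2*cos(4*pi/9)        -1                   -2*cos(pi/9)         0                          
  chi_4 (2d, j=2)            2             2*cos(4*pi/9)        -2*cos(pi/9)         -1                   2*cos(2*pi/9)        0                          
  chi_5 (2d, j=3)            2             -1                   -1                   2                    -1                   0                          
  chi_6 (2d, j=4)            2             -2*cos(pi/9)         2*cos(2*pi/9)        -1                   2*cos(4*pi/9)        0                          

Spot check: chi_3 (2d, j=1) on {e} = 2.

Details: D_9 has order 2*9 = 18 with 6 conjugacy classes, hence 6 irreducibles. Sum of squared dims 1 + 1 + 4 + 4 + 4 + 4 = 18 = |G|. Linear characters come from the abelianisation; the 2-dimensional irreps have character r^k -> 2*cos(2*pi*j*k/9), reflections -> 0.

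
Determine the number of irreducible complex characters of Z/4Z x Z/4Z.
16

Details: The number of irreducible complex representations of a finite group equals its number of conjugacy classes. Z/4Z x Z/4Z is abelian of order 16, so every element is its own conjugacy class: 16 classes, so Z/4Z x Z/4Z (order 16) has exactly 16 irreducible complex representations.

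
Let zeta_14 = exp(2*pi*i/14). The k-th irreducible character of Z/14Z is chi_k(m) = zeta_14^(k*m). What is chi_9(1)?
chi_9(1) = zeta_14^9 = exp(-5*I*pi/7)

Proof sketch: chi_9(1) = zeta_14^(9*1) = zeta_14^9. Since zeta_14^14 = 1, this equals zeta_14^9 = exp(2*pi*i*9/14) = exp(-5*I*pi/7).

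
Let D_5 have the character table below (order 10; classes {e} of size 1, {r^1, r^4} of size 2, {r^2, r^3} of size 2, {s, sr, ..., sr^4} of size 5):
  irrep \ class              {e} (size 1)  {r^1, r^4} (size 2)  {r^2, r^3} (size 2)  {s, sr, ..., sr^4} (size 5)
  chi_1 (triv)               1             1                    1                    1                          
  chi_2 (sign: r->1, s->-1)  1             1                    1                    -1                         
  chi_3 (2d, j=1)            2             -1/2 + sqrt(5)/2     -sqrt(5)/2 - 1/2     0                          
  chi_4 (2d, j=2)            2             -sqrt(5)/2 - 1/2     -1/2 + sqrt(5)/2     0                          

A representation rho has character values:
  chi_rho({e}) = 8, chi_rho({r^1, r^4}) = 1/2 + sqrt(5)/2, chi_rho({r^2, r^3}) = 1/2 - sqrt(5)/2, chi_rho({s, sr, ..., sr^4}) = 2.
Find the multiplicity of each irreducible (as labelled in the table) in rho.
Multiplicities: chi_1: 2, chi_2: 0, chi_3: 2, chi_4: 1.

Argument: Use <chi_rho, chi> = (1/|G|) sum_C |C| * chi_rho(C) * conj(chi(C)) with |G| = 10 for each irreducible chi in the table:
  <chi_rho, chi_1> = (1/10)[1*(8)*conj(1) + 2*(1/2 + sqrt(5)/2)*conj(1) + 2*(1/2 - sqrt(5)/2)*conj(1) + 5*(2)*conj(1)]
      = (1/10)[(8) + (1 + sqrt(5)) + (1 - sqrt(5)) + (10)] = 20/10 = 2
  <chi_rho, chi_2> = (1/10)[1*(8)*conj(1) + 2*(1/2 + sqrt(5)/2)*conj(1) + 2*(1/2 - sqrt(5)/2)*conj(1) + 5*(2)*conj(-1)]
      = (1/10)[(8) + (1 + sqrt(5)) + (1 - sqrt(5)) + (-10)] = 0/10 = 0
  <chi_rho, chi_3> = (1/10)[1*(8)*conj(2) + 2*(1/2 + sqrt(5)/2)*conj(-1/2 + sqrt(5)/2) + 2*(1/2 - sqrt(5)/2)*conj(-sqrt(5)/2 - 1/2) + 5*(2)*conj(0)]
      = (1/10)[(16) + (2) + (2) + (0)] = 20/10 = 2
  <chi_rho, chi_4> = (1/10)[1*(8)*conj(2) + 2*(1/2 + sqrt(5)/2)*conj(-sqrt(5)/2 - 1/2) + 2*(1/2 - sqrt(5)/2)*conj(-1/2 + sqrt(5)/2) + 5*(2)*conj(0)]
      = (1/10)[(16) + (-3 - sqrt(5)) + (-3 + sqrt(5)) + (0)] = 10/10 = 1
Dimension check: dim(rho) = sum (mult * dim) = 2*1 + 0*1 + 2*2 + 1*2 = 8 = chi_rho(e) = 8.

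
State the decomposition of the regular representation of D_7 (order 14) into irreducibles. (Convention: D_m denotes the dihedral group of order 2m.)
Each irreducible V_i of dimension d_i appears with multiplicity d_i, i.e. rho_reg = (direct sum over all irreducibles V_i) d_i V_i. The irreducible dimensions for D_7 are 1, 1, 2, 2, 2: 2 irreducibles of dimension 1, each with multiplicity 1; 3 irreducibles of dimension 2, each with multiplicity 2. Total dimension 2*1*1 + 3*2*2 = 14 = |G|.

Details: General theorem: in the regular representation of a finite group G, each irreducible appears with multiplicity equal to its dimension. Check: dim(rho_reg) = sum d_i^2 = 1 + 1 + 4 + 4 + 4 = 14 = |G|.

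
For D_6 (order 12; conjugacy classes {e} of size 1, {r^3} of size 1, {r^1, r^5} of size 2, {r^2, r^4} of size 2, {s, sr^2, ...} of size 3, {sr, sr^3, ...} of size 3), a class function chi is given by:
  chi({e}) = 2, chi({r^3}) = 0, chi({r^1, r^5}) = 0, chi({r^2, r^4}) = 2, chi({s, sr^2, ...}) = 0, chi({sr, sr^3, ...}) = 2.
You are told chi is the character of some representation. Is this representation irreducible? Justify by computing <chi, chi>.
Not irreducible (reducible): <chi, chi> = 2 > 1.

Details: <chi, chi> = (1/|G|) sum_C |C| * |chi(C)|^2 = (1/12)[1*|2|^2 + 1*|0|^2 + 2*|0|^2 + 2*|2|^2 + 3*|0|^2 + 3*|2|^2]
  = (1/12)[(4) + (0) + (0) + (8) + (0) + (12)] = 24/12 = 2.
A character is irreducible iff <chi, chi> = 1, so this representation is reducible.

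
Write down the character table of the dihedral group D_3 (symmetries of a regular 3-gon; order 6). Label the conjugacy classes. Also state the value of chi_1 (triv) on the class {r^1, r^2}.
Conjugacy classes: {e} of size 1, {r^1, r^2} of size 2, {s, sr, ..., sr^2} of size 3.
Character table:
  irrep \ class              {e} (size 1)  {r^1, r^2} (size 2)  {s, sr, ..., sr^2} (size 3)
  chi_1 (triv)               1             1                    1                          
  chi_2 (sign: r->1, s->-1)  1             1                    -1                         
  chi_3 (2d, j=1)            2             -1                   0                          

Spot check: chi_1 (triv) on {r^1, r^2} = 1.

Justification: D_3 has order 2*3 = 6 with 3 conjugacy classes, hence 3 irreducibles. Sum of squared dims 1 + 1 + 4 = 6 = |G|. Linear characters come from the abelianisation; the 2-dimensional irreps have character r^k -> 2*cos(2*pi*j*k/3), reflections -> 0.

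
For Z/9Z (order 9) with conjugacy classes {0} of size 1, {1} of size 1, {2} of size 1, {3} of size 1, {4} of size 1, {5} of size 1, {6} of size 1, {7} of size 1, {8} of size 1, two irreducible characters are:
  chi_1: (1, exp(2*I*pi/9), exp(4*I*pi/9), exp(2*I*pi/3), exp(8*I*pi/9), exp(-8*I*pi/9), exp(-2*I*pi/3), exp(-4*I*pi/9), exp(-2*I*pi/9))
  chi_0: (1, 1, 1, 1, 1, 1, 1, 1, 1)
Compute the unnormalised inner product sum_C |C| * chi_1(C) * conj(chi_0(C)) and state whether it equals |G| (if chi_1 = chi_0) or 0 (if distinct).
Sum = 0; so <chi_1, chi_0> = 0 (distinct irreducibles are orthogonal).

Proof sketch: Compute term by term over conjugacy classes (|C| * chi_1(C) * conj(chi_0(C))):
  1*(1)*conj(1) + 1*(exp(2*I*pi/9))*conj(1) + 1*(exp(4*I*pi/9))*conj(1) + 1*(exp(2*I*pi/3))*conj(1) + 1*(exp(8*I*pi/9))*conj(1) + 1*(exp(-8*I*pi/9))*conj(1) + 1*(exp(-2*I*pi/3))*conj(1) + 1*(exp(-4*I*pi/9))*conj(1) + 1*(exp(-2*I*pi/9))*conj(1)
  = (1) + (exp(2*I*pi/9)) + (exp(4*I*pi/9)) + (exp(2*I*pi/3)) + (exp(8*I*pi/9)) + (exp(-8*I*pi/9)) + (exp(-2*I*pi/3)) + (exp(-4*I*pi/9)) + (exp(-2*I*pi/9))
  = 0.
(Exp terms are combined using exp(i*s)*conj(exp(i*t)) = exp(i*(s-t)), and sums of them are collapsed using the identity that for every m > 1 the m distinct m-th roots of unity sum to 0, e.g. 1 + exp(2*I*pi/3) + exp(-2*I*pi/3) = 0.)
Dividing by |G| = 9 gives 0/9 = 0, matching the row-orthogonality relation <chi_1, chi_0> = [chi_1 = chi_0].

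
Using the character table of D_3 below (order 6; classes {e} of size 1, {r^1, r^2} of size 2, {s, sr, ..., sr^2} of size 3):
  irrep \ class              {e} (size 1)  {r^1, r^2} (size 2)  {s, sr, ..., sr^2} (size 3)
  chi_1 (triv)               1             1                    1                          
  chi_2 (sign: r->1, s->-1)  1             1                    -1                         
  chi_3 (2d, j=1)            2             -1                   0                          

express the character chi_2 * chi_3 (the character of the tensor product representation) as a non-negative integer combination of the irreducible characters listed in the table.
chi_2 tensor chi_3 = chi_3 (all other irreducibles have multiplicity 0).

Justification: The character of a tensor product is the pointwise product (chi_2 * chi_3)(C) = chi_2(C) * chi_3(C):
  {e}: (1)*(2), {r^1, r^2}: (1)*(-1), {s, sr, ..., sr^2}: (-1)*(0)
so (chi_2 * chi_3) takes values
  {e} -> 2, {r^1, r^2} -> -1, {s, sr, ..., sr^2} -> 0.
Now take the inner product of this character with each irreducible chi from the table, <chi_2*chi_3, chi> = (1/6) sum_C |C| (chi_2*chi_3)(C) conj(chi(C)):
  <chi_2*chi_3, chi_1> = (1/6)[1*(2)*conj(1) + 2*(-1)*conj(1) + 3*(0)*conj(1)]
      = (1/6)[(2) + (-2) + (0)] = 0/6 = 0
  <chi_2*chi_3, chi_2> = (1/6)[1*(2)*conj(1) + 2*(-1)*conj(1) + 3*(0)*conj(-1)]
      = (1/6)[(2) + (-2) + (0)] = 0/6 = 0
  <chi_2*chi_3, chi_3> = (1/6)[1*(2)*conj(2) + 2*(-1)*conj(-1) + 3*(0)*conj(0)]
      = (1/6)[(4) + (2) + (0)] = 6/6 = 1
Hence the multiplicities are chi_3: 1. Dimension check: dim(chi_2)*dim(chi_3) = 1*2 = 2 and sum (mult * dim) = 1*2 = 2.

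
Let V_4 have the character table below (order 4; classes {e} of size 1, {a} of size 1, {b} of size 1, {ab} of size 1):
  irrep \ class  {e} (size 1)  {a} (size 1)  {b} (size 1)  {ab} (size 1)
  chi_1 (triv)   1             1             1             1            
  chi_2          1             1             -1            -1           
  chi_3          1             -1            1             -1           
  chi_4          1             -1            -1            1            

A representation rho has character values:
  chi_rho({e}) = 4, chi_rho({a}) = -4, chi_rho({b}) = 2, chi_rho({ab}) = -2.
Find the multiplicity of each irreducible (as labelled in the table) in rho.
Multiplicities: chi_1: 0, chi_2: 0, chi_3: 3, chi_4: 1.

Argument: Use <chi_rho, chi> = (1/|G|) sum_C |C| * chi_rho(C) * conj(chi(C)) with |G| = 4 for each irreducible chi in the table:
  <chi_rho, chi_1> = (1/4)[1*(4)*conj(1) + 1*(-4)*conj(1) + 1*(2)*conj(1) + 1*(-2)*conj(1)]
      = (1/4)[(4) + (-4) + (2) + (-2)] = 0/4 = 0
  <chi_rho, chi_2> = (1/4)[1*(4)*conj(1) + 1*(-4)*conj(1) + 1*(2)*conj(-1) + 1*(-2)*conj(-1)]
      = (1/4)[(4) + (-4) + (-2) + (2)] = 0/4 = 0
  <chi_rho, chi_3> = (1/4)[1*(4)*conj(1) + 1*(-4)*conj(-1) + 1*(2)*conj(1) + 1*(-2)*conj(-1)]
      = (1/4)[(4) + (4) + (2) + (2)] = 12/4 = 3
  <chi_rho, chi_4> = (1/4)[1*(4)*conj(1) + 1*(-4)*conj(-1) + 1*(2)*conj(-1) + 1*(-2)*conj(1)]
      = (1/4)[(4) + (4) + (-2) + (-2)] = 4/4 = 1
Dimension check: dim(rho) = sum (mult * dim) = 0*1 + 0*1 + 3*1 + 1*1 = 4 = chi_rho(e) = 4.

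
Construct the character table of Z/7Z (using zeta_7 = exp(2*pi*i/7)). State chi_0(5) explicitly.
Character table of Z/7Z (irreps indexed chi_0,...,chi_6 with chi_k(m) = zeta_7^(k*m), zeta_7 = exp(2*pi*i/7)):
  irrep \ class  {0} (size 1)  {1} (size 1)    {2} (size 1)    {3} (size 1)    {4} (size 1)    {5} (size 1)    {6} (size 1)  
  chi_0          1             1               1               1               1               1               1             
  chi_1          1             exp(2*I*pi/7)   exp(4*I*pi/7)   exp(6*I*pi/7)   exp(-6*I*pi/7)  exp(-4*I*pi/7)  exp(-2*I*pi/7)
  chi_2          1             exp(4*I*pi/7)   exp(-6*I*pi/7)  exp(-2*I*pi/7)  exp(2*I*pi/7)   exp(6*I*pi/7)   exp(-4*I*pi/7)
  chi_3          1             exp(6*I*pi/7)   exp(-2*I*pi/7)  exp(4*I*pi/7)   exp(-4*I*pi/7)  exp(2*I*pi/7)   exp(-6*I*pi/7)
  chi_4          1             exp(-6*I*pi/7)  exp(2*I*pi/7)   exp(-4*I*pi/7)  exp(4*I*pi/7)   exp(-2*I*pi/7)  exp(6*I*pi/7) 
  chi_5          1             exp(-4*I*pi/7)  exp(6*I*pi/7)   exp(2*I*pi/7)   exp(-2*I*pi/7)  exp(-6*I*pi/7)  exp(4*I*pi/7) 
  chi_6          1             exp(-2*I*pi/7)  exp(-4*I*pi/7)  exp(-6*I*pi/7)  exp(6*I*pi/7)   exp(4*I*pi/7)   exp(2*I*pi/7) 

Spot check: chi_0(5) = zeta_7^(0*5) = zeta_7^0 = 1.

Reasoning: Z/7Z is abelian, so all 7 irreducible complex representations are 1-dimensional. They are given by chi_k(m) = zeta_7^(k*m) for k = 0,...,6. Row orthogonality: sum_m chi_k(m) conj(chi_l(m)) = 7 * [k = l].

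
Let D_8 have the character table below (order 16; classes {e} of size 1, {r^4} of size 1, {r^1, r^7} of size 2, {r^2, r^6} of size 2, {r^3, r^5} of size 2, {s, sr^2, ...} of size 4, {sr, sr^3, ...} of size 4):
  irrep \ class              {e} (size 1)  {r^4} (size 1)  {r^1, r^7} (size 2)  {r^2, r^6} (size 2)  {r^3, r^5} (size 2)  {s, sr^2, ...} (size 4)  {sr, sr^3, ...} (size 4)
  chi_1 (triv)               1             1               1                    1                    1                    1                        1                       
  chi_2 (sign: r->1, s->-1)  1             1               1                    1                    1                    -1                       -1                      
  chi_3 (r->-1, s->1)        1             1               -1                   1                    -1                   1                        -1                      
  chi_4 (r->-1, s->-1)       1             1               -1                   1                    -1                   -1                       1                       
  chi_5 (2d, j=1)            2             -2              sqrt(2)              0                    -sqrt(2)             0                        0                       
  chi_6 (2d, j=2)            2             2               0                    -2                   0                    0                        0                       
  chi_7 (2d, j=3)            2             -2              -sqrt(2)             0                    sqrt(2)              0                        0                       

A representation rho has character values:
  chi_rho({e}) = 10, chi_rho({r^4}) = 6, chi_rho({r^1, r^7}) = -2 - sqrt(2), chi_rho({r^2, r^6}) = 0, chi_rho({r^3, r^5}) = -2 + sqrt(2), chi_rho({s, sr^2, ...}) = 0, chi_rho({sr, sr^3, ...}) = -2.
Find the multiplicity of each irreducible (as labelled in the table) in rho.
Multiplicities: chi_1: 0, chi_2: 1, chi_3: 2, chi_4: 1, chi_5: 0, chi_6: 2, chi_7: 1.

Argument: Use <chi_rho, chi> = (1/|G|) sum_C |C| * chi_rho(C) * conj(chi(C)) with |G| = 16 for each irreducible chi in the table:
  <chi_rho, chi_1> = (1/16)[1*(10)*conj(1) + 1*(6)*conj(1) + 2*(-2 - sqrt(2))*conj(1) + 2*(0)*conj(1) + 2*(-2 + sqrt(2))*conj(1) + 4*(0)*conj(1) + 4*(-2)*conj(1)]
      = (1/16)[(10) + (6) + (-4 - 2*sqrt(2)) + (0) + (-4 + 2*sqrt(2)) + (0) + (-8)] = 0/16 = 0
  <chi_rho, chi_2> = (1/16)[1*(10)*conj(1) + 1*(6)*conj(1) + 2*(-2 - sqrt(2))*conj(1) + 2*(0)*conj(1) + 2*(-2 + sqrt(2))*conj(1) + 4*(0)*conj(-1) + 4*(-2)*conj(-1)]
      = (1/16)[(10) + (6) + (-4 - 2*sqrt(2)) + (0) + (-4 + 2*sqrt(2)) + (0) + (8)] = 16/16 = 1
  <chi_rho, chi_3> = (1/16)[1*(10)*conj(1) + 1*(6)*conj(1) + 2*(-2 - sqrt(2))*conj(-1) + 2*(0)*conj(1) + 2*(-2 + sqrt(2))*conj(-1) + 4*(0)*conj(1) + 4*(-2)*conj(-1)]
      = (1/16)[(10) + (6) + (2*sqrt(2) + 4) + (0) + (4 - 2*sqrt(2)) + (0) + (8)] = 32/16 = 2
  <chi_rho, chi_4> = (1/16)[1*(10)*conj(1) + 1*(6)*conj(1) + 2*(-2 - sqrt(2))*conj(-1) + 2*(0)*conj(1) + 2*(-2 + sqrt(2))*conj(-1) + 4*(0)*conj(-1) + 4*(-2)*conj(1)]
      = (1/16)[(10) + (6) + (2*sqrt(2) + 4) + (0) + (4 - 2*sqrt(2)) + (0) + (-8)] = 16/16 = 1
  <chi_rho, chi_5> = (1/16)[1*(10)*conj(2) + 1*(6)*conj(-2) + 2*(-2 - sqrt(2))*conj(sqrt(2)) + 2*(0)*conj(0) + 2*(-2 + sqrt(2))*conj(-sqrt(2)) + 4*(0)*conj(0) + 4*(-2)*conj(0)]
      = (1/16)[(20) + (-12) + (-4*sqrt(2) - 4) + (0) + (-4 + 4*sqrt(2)) + (0) + (0)] = 0/16 = 0
  <chi_rho, chi_6> = (1/16)[1*(10)*conj(2) + 1*(6)*conj(2) + 2*(-2 - sqrt(2))*conj(0) + 2*(0)*conj(-2) + 2*(-2 + sqrt(2))*conj(0) + 4*(0)*conj(0) + 4*(-2)*conj(0)]
      = (1/16)[(20) + (12) + (0) + (0) + (0) + (0) + (0)] = 32/16 = 2
  <chi_rho, chi_7> = (1/16)[1*(10)*conj(2) + 1*(6)*conj(-2) + 2*(-2 - sqrt(2))*conj(-sqrt(2)) + 2*(0)*conj(0) + 2*(-2 + sqrt(2))*conj(sqrt(2)) + 4*(0)*conj(0) + 4*(-2)*conj(0)]
      = (1/16)[(20) + (-12) + (4 + 4*sqrt(2)) + (0) + (4 - 4*sqrt(2)) + (0) + (0)] = 16/16 = 1
Dimension check: dim(rho) = sum (mult * dim) = 0*1 + 1*1 + 2*1 + 1*1 + 0*2 + 2*2 + 1*2 = 10 = chi_rho(e) = 10.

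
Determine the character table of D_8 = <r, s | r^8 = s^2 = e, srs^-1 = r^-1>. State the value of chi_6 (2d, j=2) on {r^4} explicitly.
Conjugacy classes: {e} of size 1, {r^4} of size 1, {r^1, r^7} of size 2, {r^2, r^6} of size 2, {r^3, r^5} of size 2, {s, sr^2, ...} of size 4, {sr, sr^3, ...} of size 4.
Character table:
  irrep \ class              {e} (size 1)  {r^4} (size 1)  {r^1, r^7} (size 2)  {r^2, r^6} (size 2)  {r^3, r^5} (size 2)  {s, sr^2, ...} (size 4)  {sr, sr^3, ...} (size 4)
  chi_1 (triv)               1             1               1                    1                    1                    1                        1                       
  chi_2 (sign: r->1, s->-1)  1             1               1                    1                    1                    -1                       -1                      
  chi_3 (r->-1, s->1)        1             1               -1                   1                    -1                   1                        -1                      
  chi_4 (r->-1, s->-1)       1             1               -1                   1                    -1                   -1                       1                       
  chi_5 (2d, j=1)            2             -2              sqrt(2)              0                    -sqrt(2)             0                        0                       
  chi_6 (2d, j=2)            2             2               0                    -2                   0                    0                        0                       
  chi_7 (2d, j=3)            2             -2              -sqrt(2)             0                    sqrt(2)              0                        0                       

Spot check: chi_6 (2d, j=2) on {r^4} = 2.

Explanation: D_8 has order 2*8 = 16 with 7 conjugacy classes, hence 7 irreducibles. Sum of squared dims 1 + 1 + 1 + 1 + 4 + 4 + 4 = 16 = |G|. Linear characters come from the abelianisation; the 2-dimensional irreps have character r^k -> 2*cos(2*pi*j*k/8), reflections -> 0.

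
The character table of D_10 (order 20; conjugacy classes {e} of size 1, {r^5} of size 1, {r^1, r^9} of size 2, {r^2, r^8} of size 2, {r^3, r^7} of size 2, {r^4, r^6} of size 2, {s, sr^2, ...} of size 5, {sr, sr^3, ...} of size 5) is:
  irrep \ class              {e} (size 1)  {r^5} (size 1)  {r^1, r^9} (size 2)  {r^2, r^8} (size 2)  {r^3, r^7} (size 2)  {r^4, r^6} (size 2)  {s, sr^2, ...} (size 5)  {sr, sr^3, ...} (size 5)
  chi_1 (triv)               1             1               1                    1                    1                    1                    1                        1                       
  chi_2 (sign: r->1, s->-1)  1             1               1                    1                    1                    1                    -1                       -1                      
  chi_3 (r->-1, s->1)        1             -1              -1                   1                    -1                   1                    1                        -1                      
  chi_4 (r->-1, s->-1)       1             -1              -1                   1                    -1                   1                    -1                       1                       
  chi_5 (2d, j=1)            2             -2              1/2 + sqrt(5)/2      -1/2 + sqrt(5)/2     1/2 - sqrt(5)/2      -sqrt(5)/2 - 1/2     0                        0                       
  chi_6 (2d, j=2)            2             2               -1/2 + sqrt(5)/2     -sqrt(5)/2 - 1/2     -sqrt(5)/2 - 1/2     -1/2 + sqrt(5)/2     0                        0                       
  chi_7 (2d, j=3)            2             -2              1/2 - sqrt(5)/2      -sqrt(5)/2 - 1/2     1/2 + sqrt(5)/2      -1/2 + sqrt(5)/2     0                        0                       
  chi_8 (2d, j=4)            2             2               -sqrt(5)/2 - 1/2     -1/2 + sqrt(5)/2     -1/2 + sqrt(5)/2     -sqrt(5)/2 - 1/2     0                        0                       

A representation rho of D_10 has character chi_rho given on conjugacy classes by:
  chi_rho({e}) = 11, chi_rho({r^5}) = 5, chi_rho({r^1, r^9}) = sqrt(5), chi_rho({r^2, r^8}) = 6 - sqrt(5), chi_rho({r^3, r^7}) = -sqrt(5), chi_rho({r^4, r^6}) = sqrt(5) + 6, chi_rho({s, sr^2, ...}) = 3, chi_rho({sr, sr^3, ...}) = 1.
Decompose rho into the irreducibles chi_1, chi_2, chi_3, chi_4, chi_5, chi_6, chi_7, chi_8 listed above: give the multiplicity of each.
Multiplicities: chi_1: 3, chi_2: 1, chi_3: 2, chi_4: 1, chi_5: 0, chi_6: 2, chi_7: 0, chi_8: 0.

Solution. Use <chi_rho, chi> = (1/|G|) sum_C |C| * chi_rho(C) * conj(chi(C)) with |G| = 20 for each irreducible chi in the table:
  <chi_rho, chi_1> = (1/20)[1*(11)*conj(1) + 1*(5)*conj(1) + 2*(sqrt(5))*conj(1) + 2*(6 - sqrt(5))*conj(1) + 2*(-sqrt(5))*conj(1) + 2*(sqrt(5) + 6)*conj(1) + 5*(3)*conj(1) + 5*(1)*conj(1)]
      = (1/20)[(11) + (5) + (2*sqrt(5)) + (12 - 2*sqrt(5)) + (-2*sqrt(5)) + (2*sqrt(5) + 12) + (15) + (5)] = 60/20 = 3
  <chi_rho, chi_2> = (1/20)[1*(11)*conj(1) + 1*(5)*conj(1) + 2*(sqrt(5))*conj(1) + 2*(6 - sqrt(5))*conj(1) + 2*(-sqrt(5))*conj(1) + 2*(sqrt(5) + 6)*conj(1) + 5*(3)*conj(-1) + 5*(1)*conj(-1)]
      = (1/20)[(11) + (5) + (2*sqrt(5)) + (12 - 2*sqrt(5)) + (-2*sqrt(5)) + (2*sqrt(5) + 12) + (-15) + (-5)] = 20/20 = 1
  <chi_rho, chi_3> = (1/20)[1*(11)*conj(1) + 1*(5)*conj(-1) + 2*(sqrt(5))*conj(-1) + 2*(6 - sqrt(5))*conj(1) + 2*(-sqrt(5))*conj(-1) + 2*(sqrt(5) + 6)*conj(1) + 5*(3)*conj(1) + 5*(1)*conj(-1)]
      = (1/20)[(11) + (-5) + (-2*sqrt(5)) + (12 - 2*sqrt(5)) + (2*sqrt(5)) + (2*sqrt(5) + 12) + (15) + (-5)] = 40/20 = 2
  <chi_rho, chi_4> = (1/20)[1*(11)*conj(1) + 1*(5)*conj(-1) + 2*(sqrt(5))*conj(-1) + 2*(6 - sqrt(5))*conj(1) + 2*(-sqrt(5))*conj(-1) + 2*(sqrt(5) + 6)*conj(1) + 5*(3)*conj(-1) + 5*(1)*conj(1)]
      = (1/20)[(11) + (-5) + (-2*sqrt(5)) + (12 - 2*sqrt(5)) + (2*sqrt(5)) + (2*sqrt(5) + 12) + (-15) + (5)] = 20/20 = 1
  <chi_rho, chi_5> = (1/20)[1*(11)*conj(2) + 1*(5)*conj(-2) + 2*(sqrt(5))*conj(1/2 + sqrt(5)/2) + 2*(6 - sqrt(5))*conj(-1/2 + sqrt(5)/2) + 2*(-sqrt(5))*conj(1/2 - sqrt(5)/2) + 2*(sqrt(5) + 6)*conj(-sqrt(5)/2 - 1/2) + 5*(3)*conj(0) + 5*(1)*conj(0)]
      = (1/20)[(22) + (-10) + (sqrt(5) + 5) + (-11 + 7*sqrt(5)) + (5 - sqrt(5)) + (-7*sqrt(5) - 11) + (0) + (0)] = 0/20 = 0
  <chi_rho, chi_6> = (1/20)[1*(11)*conj(2) + 1*(5)*conj(2) + 2*(sqrt(5))*conj(-1/2 + sqrt(5)/2) + 2*(6 - sqrt(5))*conj(-sqrt(5)/2 - 1/2) + 2*(-sqrt(5))*conj(-sqrt(5)/2 - 1/2) + 2*(sqrt(5) + 6)*conj(-1/2 + sqrt(5)/2) + 5*(3)*conj(0) + 5*(1)*conj(0)]
      = (1/20)[(22) + (10) + (5 - sqrt(5)) + (-5*sqrt(5) - 1) + (sqrt(5) + 5) + (-1 + 5*sqrt(5)) + (0) + (0)] = 40/20 = 2
  <chi_rho, chi_7> = (1/20)[1*(11)*conj(2) + 1*(5)*conj(-2) + 2*(sqrt(5))*conj(1/2 - sqrt(5)/2) + 2*(6 - sqrt(5))*conj(-sqrt(5)/2 - 1/2) + 2*(-sqrt(5))*conj(1/2 + sqrt(5)/2) + 2*(sqrt(5) + 6)*conj(-1/2 + sqrt(5)/2) + 5*(3)*conj(0) + 5*(1)*conj(0)]
      = (1/20)[(22) + (-10) + (-5 + sqrt(5)) + (-5*sqrt(5) - 1) + (-5 - sqrt(5)) + (-1 + 5*sqrt(5)) + (0) + (0)] = 0/20 = 0
  <chi_rho, chi_8> = (1/20)[1*(11)*conj(2) + 1*(5)*conj(2) + 2*(sqrt(5))*conj(-sqrt(5)/2 - 1/2) + 2*(6 - sqrt(5))*conj(-1/2 + sqrt(5)/2) + 2*(-sqrt(5))*conj(-1/2 + sqrt(5)/2) + 2*(sqrt(5) + 6)*conj(-sqrt(5)/2 - 1/2) + 5*(3)*conj(0) + 5*(1)*conj(0)]
      = (1/20)[(22) + (10) + (-5 - sqrt(5)) + (-11 + 7*sqrt(5)) + (-5 + sqrt(5)) + (-7*sqrt(5) - 11) + (0) + (0)] = 0/20 = 0
Dimension check: dim(rho) = sum (mult * dim) = 3*1 + 1*1 + 2*1 + 1*1 + 0*2 + 2*2 + 0*2 + 0*2 = 11 = chi_rho(e) = 11.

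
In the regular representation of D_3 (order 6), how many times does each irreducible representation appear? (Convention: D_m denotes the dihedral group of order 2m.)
Each irreducible V_i of dimension d_i appears with multiplicity d_i, i.e. rho_reg = (direct sum over all irreducibles V_i) d_i V_i. The irreducible dimensions for D_3 are 1, 1, 2: 2 irreducibles of dimension 1, each with multiplicity 1; 1 irreducible of dimension 2, with multiplicity 2. Total dimension 2*1*1 + 1*2*2 = 6 = |G|.

Why: General theorem: in the regular representation of a finite group G, each irreducible appears with multiplicity equal to its dimension. Check: dim(rho_reg) = sum d_i^2 = 1 + 1 + 4 = 6 = |G|.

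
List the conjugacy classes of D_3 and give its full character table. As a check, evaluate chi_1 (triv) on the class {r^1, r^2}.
Conjugacy classes: {e} of size 1, {r^1, r^2} of size 2, {s, sr, ..., sr^2} of size 3.
Character table:
  irrep \ class              {e} (size 1)  {r^1, r^2} (size 2)  {s, sr, ..., sr^2} (size 3)
  chi_1 (triv)               1             1                    1                          
  chi_2 (sign: r->1, s->-1)  1             1                    -1                         
  chi_3 (2d, j=1)            2             -1                   0                          

Spot check: chi_1 (triv) on {r^1, r^2} = 1.

Why: D_3 has order 2*3 = 6 with 3 conjugacy classes, hence 3 irreducibles. Sum of squared dims 1 + 1 + 4 = 6 = |G|. Linear characters come from the abelianisation; the 2-dimensional irreps have character r^k -> 2*cos(2*pi*j*k/3), reflections -> 0.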